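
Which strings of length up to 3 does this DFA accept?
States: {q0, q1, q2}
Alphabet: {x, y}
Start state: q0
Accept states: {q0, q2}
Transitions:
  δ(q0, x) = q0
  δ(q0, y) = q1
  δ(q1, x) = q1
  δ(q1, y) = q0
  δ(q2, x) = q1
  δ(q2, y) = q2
ε, x, xx, yy, xxx, xyy, yxy, yyx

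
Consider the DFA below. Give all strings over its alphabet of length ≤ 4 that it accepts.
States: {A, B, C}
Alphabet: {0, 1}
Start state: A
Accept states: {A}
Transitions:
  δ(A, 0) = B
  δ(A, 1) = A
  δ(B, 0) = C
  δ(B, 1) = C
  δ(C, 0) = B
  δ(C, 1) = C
ε, 1, 11, 111, 1111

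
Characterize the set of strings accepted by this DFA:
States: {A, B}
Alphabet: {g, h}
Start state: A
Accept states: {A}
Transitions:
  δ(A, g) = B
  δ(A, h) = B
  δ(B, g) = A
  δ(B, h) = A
Testing a few strings:
  'g' → reject
  'gg' → accept
  'hgg' → reject
  'h' → reject
State roles: A=even length so far; B=odd length so far
All strings over {g,h} of even length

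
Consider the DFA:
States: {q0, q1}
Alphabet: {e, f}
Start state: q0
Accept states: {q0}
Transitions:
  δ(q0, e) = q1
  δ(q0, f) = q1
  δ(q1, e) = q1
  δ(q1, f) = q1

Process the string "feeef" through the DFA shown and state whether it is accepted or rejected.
Processing string "feeef":
  q0 --f--> q1
  q1 --e--> q1
  q1 --e--> q1
  q1 --e--> q1
  q1 --f--> q1
Final state: q1
Accept states: {q0}
No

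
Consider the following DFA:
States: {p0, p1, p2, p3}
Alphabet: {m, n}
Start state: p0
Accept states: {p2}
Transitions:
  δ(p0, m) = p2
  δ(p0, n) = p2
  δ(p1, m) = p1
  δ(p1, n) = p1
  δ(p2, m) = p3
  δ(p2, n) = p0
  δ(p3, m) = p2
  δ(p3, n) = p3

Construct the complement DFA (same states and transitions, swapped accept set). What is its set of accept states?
Complement accept states = All states \ Original accept states
= {p0, p1, p2, p3} \ {p2}
{p0, p1, p3}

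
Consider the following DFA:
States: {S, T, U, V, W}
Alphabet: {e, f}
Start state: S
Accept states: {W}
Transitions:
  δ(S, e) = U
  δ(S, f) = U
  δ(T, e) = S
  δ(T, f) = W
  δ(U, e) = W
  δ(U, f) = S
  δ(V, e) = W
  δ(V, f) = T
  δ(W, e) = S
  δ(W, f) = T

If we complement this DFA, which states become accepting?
Complement accept states = All states \ Original accept states
= {S, T, U, V, W} \ {W}
{S, T, U, V}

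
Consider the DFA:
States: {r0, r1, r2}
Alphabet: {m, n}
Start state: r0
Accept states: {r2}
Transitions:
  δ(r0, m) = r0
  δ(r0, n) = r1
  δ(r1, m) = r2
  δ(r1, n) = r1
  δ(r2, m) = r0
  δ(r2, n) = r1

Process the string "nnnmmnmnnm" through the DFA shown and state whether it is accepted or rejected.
Processing string "nnnmmnmnnm":
  r0 --n--> r1
  r1 --n--> r1
  r1 --n--> r1
  r1 --m--> r2
  r2 --m--> r0
  r0 --n--> r1
  r1 --m--> r2
  r2 --n--> r1
  r1 --n--> r1
  r1 --m--> r2
Final state: r2
Accept states: {r2}
Yes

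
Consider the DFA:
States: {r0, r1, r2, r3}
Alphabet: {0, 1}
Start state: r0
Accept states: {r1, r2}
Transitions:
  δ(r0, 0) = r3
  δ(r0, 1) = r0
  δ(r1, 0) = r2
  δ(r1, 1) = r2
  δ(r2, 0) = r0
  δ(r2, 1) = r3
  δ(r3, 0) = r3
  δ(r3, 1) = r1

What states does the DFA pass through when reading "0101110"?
read '0': r0 → r3
  read '1': r3 → r1
  read '0': r1 → r2
  read '1': r2 → r3
  read '1': r3 → r1
  read '1': r1 → r2
  read '0': r2 → r0
r0 -> r3 -> r1 -> r2 -> r3 -> r1 -> r2 -> r0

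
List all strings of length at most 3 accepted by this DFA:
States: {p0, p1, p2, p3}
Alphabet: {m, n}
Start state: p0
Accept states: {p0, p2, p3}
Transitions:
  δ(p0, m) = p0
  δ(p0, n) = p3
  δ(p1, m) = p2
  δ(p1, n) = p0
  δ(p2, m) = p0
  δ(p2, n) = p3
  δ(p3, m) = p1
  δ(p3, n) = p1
ε, m, n, mm, mn, mmm, mmn, nmm, nmn, nnm, nnn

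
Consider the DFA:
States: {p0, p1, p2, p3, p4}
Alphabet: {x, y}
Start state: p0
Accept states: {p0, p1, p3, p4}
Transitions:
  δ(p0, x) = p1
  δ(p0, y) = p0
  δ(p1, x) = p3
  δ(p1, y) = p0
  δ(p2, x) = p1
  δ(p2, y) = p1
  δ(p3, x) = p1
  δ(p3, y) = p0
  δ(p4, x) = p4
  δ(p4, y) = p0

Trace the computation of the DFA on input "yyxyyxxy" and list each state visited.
read 'y': p0 → p0
  read 'y': p0 → p0
  read 'x': p0 → p1
  read 'y': p1 → p0
  read 'y': p0 → p0
  read 'x': p0 → p1
  read 'x': p1 → p3
  read 'y': p3 → p0
p0 -> p0 -> p0 -> p1 -> p0 -> p0 -> p1 -> p3 -> p0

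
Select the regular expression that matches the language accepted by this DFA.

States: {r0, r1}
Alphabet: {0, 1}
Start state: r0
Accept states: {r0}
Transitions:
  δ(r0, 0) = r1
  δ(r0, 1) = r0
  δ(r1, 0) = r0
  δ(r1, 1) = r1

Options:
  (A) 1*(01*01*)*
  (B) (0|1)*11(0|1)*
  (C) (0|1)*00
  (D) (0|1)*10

Check each option against the DFA on short strings; one disagreement eliminates an option:
  (A) 1*(01*01*)*: agrees with the DFA on every string of length ≤ 6
  (B) (0|1)*11(0|1)*: on ε the DFA stays in r0 and accepts (r0 ∈ Accept), but the regex does not match it → eliminate
  (C) (0|1)*00: on ε the DFA stays in r0 and accepts (r0 ∈ Accept), but the regex does not match it → eliminate
  (D) (0|1)*10: on ε the DFA stays in r0 and accepts (r0 ∈ Accept), but the regex does not match it → eliminate
Only (A) is consistent with the DFA.
(A) 1*(01*01*)*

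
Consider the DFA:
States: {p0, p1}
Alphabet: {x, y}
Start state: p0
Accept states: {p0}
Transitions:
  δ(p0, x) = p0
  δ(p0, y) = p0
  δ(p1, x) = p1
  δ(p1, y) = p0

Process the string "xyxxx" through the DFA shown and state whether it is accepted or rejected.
Processing string "xyxxx":
  p0 --x--> p0
  p0 --y--> p0
  p0 --x--> p0
  p0 --x--> p0
  p0 --x--> p0
Final state: p0
Accept states: {p0}
Yes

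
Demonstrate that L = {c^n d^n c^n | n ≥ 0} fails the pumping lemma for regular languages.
Assume L is regular with pumping length p. Idea: pumping the first c-block unbalances it against the other two.
Choose s = c^p d^p c^p ∈ L (|s| = 3p ≥ p). By the pumping lemma, s = xyz with |xy| ≤ p, |y| > 0, so y = c^k with k ≥ 1, inside the first c-block. Then xy²z = c^(p+k) d^p c^p. The first block has length p+k ≠ p, so the three block lengths are no longer equal and xy²z ∉ L.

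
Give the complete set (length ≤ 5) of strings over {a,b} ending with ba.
ba, aba, bba, aaba, abba, baba, bbba, aaaba, aabba, ababa, abbba, baaba, babba, bbaba, bbbba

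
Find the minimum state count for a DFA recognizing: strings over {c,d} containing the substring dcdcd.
By Myhill–Nerode, count the distinguishable equivalence classes: 6 classes — one per longest suffix of the input that is a prefix of 'dcdcd' (lengths 0 through 4), plus an absorbing 'already seen dcdcd' class.
6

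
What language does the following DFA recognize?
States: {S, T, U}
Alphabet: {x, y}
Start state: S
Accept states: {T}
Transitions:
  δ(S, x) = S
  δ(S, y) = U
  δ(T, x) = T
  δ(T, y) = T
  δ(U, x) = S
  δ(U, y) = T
Testing a few strings:
  'x' → reject
  'yy' → accept
  'y' → reject
  'yyxy' → accept
State roles: S=no progress toward yy; T=substring yy seen; U=one trailing y
All strings over {x,y} containing the substring yy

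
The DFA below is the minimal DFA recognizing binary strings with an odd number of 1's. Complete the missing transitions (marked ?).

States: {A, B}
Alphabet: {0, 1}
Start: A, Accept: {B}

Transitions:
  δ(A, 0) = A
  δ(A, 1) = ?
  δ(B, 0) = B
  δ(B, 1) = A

From the language and accept set, identify what each state tracks — A: even number of 1's so far; B: odd number of 1's so far.
Each missing δ(q, a) is the state matching the new tracked value after reading a.
δ(A, 1) = B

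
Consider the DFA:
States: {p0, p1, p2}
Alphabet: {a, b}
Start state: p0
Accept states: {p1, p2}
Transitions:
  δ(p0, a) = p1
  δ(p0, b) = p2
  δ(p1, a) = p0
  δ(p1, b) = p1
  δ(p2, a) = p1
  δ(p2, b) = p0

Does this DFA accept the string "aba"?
Processing string "aba":
  p0 --a--> p1
  p1 --b--> p1
  p1 --a--> p0
Final state: p0
Accept states: {p1, p2}
No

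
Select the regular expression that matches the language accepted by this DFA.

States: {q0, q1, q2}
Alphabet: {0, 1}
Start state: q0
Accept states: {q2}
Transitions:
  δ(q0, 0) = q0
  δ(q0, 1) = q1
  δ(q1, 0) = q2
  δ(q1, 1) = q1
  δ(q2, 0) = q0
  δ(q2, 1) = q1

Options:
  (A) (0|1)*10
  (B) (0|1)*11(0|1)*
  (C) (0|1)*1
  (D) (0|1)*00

Check each option against the DFA on short strings; one disagreement eliminates an option:
  (A) (0|1)*10: agrees with the DFA on every string of length ≤ 6
  (B) (0|1)*11(0|1)*: on '10' the DFA goes q0 → q1 → q2 and accepts (q2 ∈ Accept), but the regex does not match it → eliminate
  (C) (0|1)*1: on '1' the DFA goes q0 → q1 and rejects (q1 ∉ Accept), but the regex matches it → eliminate
  (D) (0|1)*00: on '00' the DFA goes q0 → q0 → q0 and rejects (q0 ∉ Accept), but the regex matches it → eliminate
Only (A) is consistent with the DFA.
(A) (0|1)*10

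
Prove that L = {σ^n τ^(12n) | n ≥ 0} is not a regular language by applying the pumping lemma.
Assume L is regular with pumping length p. Idea: pumping the σ-block breaks the 1:12 ratio.
Choose s = σ^p τ^(12p) (length 13p ≥ p). By the pumping lemma, s = xyz with |xy| ≤ p, |y| > 0, so y = σ^k with k ≥ 1. Then xy²z = σ^(p+k) τ^(12p). For this to be in L we would need 12p = 12(p+k), i.e. 12k = 0, contradicting k ≥ 1. So xy²z ∉ L.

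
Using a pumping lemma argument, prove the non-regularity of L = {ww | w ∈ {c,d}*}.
Assume L is regular with pumping length p. Idea: pumping the leading c-block breaks the equality of the two halves.
Choose s = c^p d c^p d ∈ L (with w = c^p d). |s| = 2p+2 ≥ p. By the pumping lemma, s = xyz with |xy| ≤ p, |y| > 0, so y = c^k with k ≥ 1, in the first c-block. Then xy²z = c^(p+k) d c^p d, of length 2p+2+k. If k is odd this length is odd, so it cannot be of the form ww. If k is even, each half has length p+1+k/2 ≤ p+k, so the first half lies entirely inside the leading c-block and contains no d, while the second half ends in d; the halves differ. Either way xy²z ∉ L.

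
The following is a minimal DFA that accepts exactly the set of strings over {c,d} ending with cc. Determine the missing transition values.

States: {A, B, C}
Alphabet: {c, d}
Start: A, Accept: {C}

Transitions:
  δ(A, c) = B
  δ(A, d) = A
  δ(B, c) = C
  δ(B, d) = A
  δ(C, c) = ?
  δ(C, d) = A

From the language and accept set, identify what each state tracks — A: last symbol not c; B: one trailing c; C: two trailing c's.
Each missing δ(q, a) is the state matching the new tracked value after reading a.
δ(C, c) = C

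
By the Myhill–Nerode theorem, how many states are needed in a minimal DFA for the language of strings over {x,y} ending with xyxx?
By Myhill–Nerode, count the distinguishable equivalence classes: 5 classes — one per longest suffix of the input that is a prefix of 'xyxx' (lengths 0 through 4); only the length-4 class is accepting.
5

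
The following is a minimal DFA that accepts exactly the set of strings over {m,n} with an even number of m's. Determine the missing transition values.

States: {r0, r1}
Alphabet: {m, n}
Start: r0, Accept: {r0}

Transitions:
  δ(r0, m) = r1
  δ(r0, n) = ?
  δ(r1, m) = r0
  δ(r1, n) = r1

From the language and accept set, identify what each state tracks — r0: even number of m's so far; r1: odd number of m's so far.
Each missing δ(q, a) is the state matching the new tracked value after reading a.
δ(r0, n) = r0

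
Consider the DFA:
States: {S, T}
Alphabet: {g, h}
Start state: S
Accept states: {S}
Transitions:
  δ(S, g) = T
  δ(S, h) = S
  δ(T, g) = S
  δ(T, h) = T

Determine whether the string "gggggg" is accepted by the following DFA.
Processing string "gggggg":
  S --g--> T
  T --g--> S
  S --g--> T
  T --g--> S
  S --g--> T
  T --g--> S
Final state: S
Accept states: {S}
Yes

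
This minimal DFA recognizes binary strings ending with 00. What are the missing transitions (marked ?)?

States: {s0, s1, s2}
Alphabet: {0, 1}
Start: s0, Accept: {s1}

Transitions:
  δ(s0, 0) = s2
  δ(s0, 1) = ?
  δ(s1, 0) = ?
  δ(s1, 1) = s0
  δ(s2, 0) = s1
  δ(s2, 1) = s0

From the language and accept set, identify what each state tracks — s0: last symbol not 0; s1: two trailing 0's; s2: one trailing 0.
Each missing δ(q, a) is the state matching the new tracked value after reading a.
δ(s0, 1) = s0; δ(s1, 0) = s1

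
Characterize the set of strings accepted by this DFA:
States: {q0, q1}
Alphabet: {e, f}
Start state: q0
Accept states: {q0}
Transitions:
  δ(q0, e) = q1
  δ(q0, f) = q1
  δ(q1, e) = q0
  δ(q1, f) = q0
Testing a few strings:
  'eee' → reject
  'ffe' → reject
  'fff' → reject
  'fee' → reject
State roles: q0=even length so far; q1=odd length so far
All strings over {e,f} of even length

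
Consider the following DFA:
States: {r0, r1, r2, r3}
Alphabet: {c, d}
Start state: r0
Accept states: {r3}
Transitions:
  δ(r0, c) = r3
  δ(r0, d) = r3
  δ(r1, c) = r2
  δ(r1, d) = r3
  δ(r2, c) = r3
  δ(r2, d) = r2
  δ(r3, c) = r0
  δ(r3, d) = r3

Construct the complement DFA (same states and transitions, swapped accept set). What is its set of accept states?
Complement accept states = All states \ Original accept states
= {r0, r1, r2, r3} \ {r3}
{r0, r1, r2}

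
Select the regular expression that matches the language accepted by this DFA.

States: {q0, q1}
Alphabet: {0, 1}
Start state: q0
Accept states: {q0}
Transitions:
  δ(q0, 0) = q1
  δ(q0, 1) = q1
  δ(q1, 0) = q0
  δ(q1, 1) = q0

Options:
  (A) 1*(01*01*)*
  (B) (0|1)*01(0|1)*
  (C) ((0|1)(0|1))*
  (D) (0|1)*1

Check each option against the DFA on short strings; one disagreement eliminates an option:
  (A) 1*(01*01*)*: on '1' the DFA goes q0 → q1 and rejects (q1 ∉ Accept), but the regex matches it → eliminate
  (B) (0|1)*01(0|1)*: on ε the DFA stays in q0 and accepts (q0 ∈ Accept), but the regex does not match it → eliminate
  (C) ((0|1)(0|1))*: agrees with the DFA on every string of length ≤ 6
  (D) (0|1)*1: on ε the DFA stays in q0 and accepts (q0 ∈ Accept), but the regex does not match it → eliminate
Only (C) is consistent with the DFA.
(C) ((0|1)(0|1))*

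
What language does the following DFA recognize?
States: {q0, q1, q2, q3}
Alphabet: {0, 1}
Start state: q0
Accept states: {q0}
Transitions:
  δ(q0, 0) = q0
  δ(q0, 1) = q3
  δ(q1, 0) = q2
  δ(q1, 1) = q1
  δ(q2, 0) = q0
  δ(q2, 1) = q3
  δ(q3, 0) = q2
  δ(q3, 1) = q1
Testing a few strings:
  '10' → reject
  '00' → accept
  '1000' → accept
  '0' → accept
State roles: q0=value ≡ 0 (mod 4); q1=value ≡ 3 (mod 4); q2=value ≡ 2 (mod 4); q3=value ≡ 1 (mod 4)
All binary strings representing a multiple of 4 (read in base 2; leading zeros allowed and ε counts as 0)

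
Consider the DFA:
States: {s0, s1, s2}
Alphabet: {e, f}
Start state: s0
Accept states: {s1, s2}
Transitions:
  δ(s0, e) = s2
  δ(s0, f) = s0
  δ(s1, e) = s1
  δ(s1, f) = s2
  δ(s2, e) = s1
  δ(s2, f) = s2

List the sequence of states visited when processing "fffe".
read 'f': s0 → s0
  read 'f': s0 → s0
  read 'f': s0 → s0
  read 'e': s0 → s2
s0 -> s0 -> s0 -> s0 -> s2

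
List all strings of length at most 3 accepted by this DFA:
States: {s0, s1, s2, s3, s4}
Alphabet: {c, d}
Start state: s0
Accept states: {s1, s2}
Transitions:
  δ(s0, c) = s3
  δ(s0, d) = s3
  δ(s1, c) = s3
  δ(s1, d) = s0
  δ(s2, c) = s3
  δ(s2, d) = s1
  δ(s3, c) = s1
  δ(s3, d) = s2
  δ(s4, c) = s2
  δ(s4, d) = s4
cc, cd, dc, dd, cdd, ddd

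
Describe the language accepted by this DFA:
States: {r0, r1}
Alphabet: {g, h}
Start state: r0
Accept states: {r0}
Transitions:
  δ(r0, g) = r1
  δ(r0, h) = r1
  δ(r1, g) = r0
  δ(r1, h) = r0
Testing a few strings:
  'ggh' → reject
  'g' → reject
  'hhg' → reject
  'hhh' → reject
State roles: r0=even length so far; r1=odd length so far
All strings over {g,h} of even length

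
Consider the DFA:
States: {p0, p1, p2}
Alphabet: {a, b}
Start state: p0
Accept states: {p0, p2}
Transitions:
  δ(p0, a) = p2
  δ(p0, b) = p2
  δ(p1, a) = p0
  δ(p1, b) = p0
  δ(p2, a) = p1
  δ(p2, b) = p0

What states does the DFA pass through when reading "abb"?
read 'a': p0 → p2
  read 'b': p2 → p0
  read 'b': p0 → p2
p0 -> p2 -> p0 -> p2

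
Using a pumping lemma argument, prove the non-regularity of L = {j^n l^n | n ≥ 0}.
Assume L is regular with pumping length p. Idea: pumping the j-block changes the count balance.
Choose s = j^p l^p (length 2p ≥ p). By the pumping lemma, s = xyz with |xy| ≤ p, |y| > 0. So y = j^k for some k > 0 (since xy is entirely within the j's). Pumping gives xy²z = j^(p+k) l^p, which is not in L since p+k ≠ p.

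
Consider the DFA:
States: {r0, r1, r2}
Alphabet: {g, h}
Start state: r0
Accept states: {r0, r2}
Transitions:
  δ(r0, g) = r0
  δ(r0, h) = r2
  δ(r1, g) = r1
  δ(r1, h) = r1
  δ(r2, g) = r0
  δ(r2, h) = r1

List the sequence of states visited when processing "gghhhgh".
read 'g': r0 → r0
  read 'g': r0 → r0
  read 'h': r0 → r2
  read 'h': r2 → r1
  read 'h': r1 → r1
  read 'g': r1 → r1
  read 'h': r1 → r1
r0 -> r0 -> r0 -> r2 -> r1 -> r1 -> r1 -> r1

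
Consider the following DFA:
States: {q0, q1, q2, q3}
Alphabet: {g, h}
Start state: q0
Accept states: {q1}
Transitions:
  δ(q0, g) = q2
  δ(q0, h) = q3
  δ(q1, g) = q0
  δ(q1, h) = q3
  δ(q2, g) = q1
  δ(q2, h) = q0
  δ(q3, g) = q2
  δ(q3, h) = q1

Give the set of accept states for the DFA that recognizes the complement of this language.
Complement accept states = All states \ Original accept states
= {q0, q1, q2, q3} \ {q1}
{q0, q2, q3}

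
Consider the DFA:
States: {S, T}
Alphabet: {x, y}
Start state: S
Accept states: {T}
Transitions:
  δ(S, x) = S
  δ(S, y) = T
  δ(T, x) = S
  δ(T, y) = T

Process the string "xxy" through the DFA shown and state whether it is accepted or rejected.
Processing string "xxy":
  S --x--> S
  S --x--> S
  S --y--> T
Final state: T
Accept states: {T}
Yes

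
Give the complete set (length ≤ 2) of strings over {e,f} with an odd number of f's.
f, ef, fe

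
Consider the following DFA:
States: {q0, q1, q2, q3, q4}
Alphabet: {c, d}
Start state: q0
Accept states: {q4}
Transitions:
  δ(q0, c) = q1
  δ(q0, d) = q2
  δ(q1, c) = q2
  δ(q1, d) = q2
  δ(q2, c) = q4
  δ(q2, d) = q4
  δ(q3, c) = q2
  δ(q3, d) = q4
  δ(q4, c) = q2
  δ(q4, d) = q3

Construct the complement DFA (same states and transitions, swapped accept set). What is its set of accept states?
Complement accept states = All states \ Original accept states
= {q0, q1, q2, q3, q4} \ {q4}
{q0, q1, q2, q3}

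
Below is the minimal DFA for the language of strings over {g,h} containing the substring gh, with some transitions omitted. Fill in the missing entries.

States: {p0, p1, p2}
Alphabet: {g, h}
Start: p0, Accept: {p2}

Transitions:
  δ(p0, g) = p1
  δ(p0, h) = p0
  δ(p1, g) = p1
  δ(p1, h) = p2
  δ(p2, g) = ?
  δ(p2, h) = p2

From the language and accept set, identify what each state tracks — p0: no g seen yet; p1: seen a g, waiting for h; p2: substring gh seen.
Each missing δ(q, a) is the state matching the new tracked value after reading a.
δ(p2, g) = p2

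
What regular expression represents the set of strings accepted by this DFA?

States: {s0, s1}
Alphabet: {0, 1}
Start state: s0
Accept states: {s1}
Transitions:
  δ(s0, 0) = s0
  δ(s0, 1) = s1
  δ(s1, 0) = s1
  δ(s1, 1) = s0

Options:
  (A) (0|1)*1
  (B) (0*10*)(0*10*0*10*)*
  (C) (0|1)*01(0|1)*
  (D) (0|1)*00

Check each option against the DFA on short strings; one disagreement eliminates an option:
  (A) (0|1)*1: on '10' the DFA goes s0 → s1 → s1 and accepts (s1 ∈ Accept), but the regex does not match it → eliminate
  (B) (0*10*)(0*10*0*10*)*: agrees with the DFA on every string of length ≤ 6
  (C) (0|1)*01(0|1)*: on '1' the DFA goes s0 → s1 and accepts (s1 ∈ Accept), but the regex does not match it → eliminate
  (D) (0|1)*00: on '1' the DFA goes s0 → s1 and accepts (s1 ∈ Accept), but the regex does not match it → eliminate
Only (B) is consistent with the DFA.
(B) (0*10*)(0*10*0*10*)*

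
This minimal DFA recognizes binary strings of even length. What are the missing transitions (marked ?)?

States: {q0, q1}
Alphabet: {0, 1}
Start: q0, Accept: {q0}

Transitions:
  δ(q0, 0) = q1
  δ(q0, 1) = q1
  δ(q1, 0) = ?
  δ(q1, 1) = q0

From the language and accept set, identify what each state tracks — q0: even length so far; q1: odd length so far.
Each missing δ(q, a) is the state matching the new tracked value after reading a.
δ(q1, 0) = q0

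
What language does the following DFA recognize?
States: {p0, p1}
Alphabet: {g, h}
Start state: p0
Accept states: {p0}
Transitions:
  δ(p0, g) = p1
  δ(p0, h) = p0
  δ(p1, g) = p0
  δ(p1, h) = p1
Testing a few strings:
  'gh' → reject
  'gg' → accept
  'ggg' → reject
  'h' → accept
State roles: p0=even number of g's so far; p1=odd number of g's so far
All strings over {g,h} with an even number of g's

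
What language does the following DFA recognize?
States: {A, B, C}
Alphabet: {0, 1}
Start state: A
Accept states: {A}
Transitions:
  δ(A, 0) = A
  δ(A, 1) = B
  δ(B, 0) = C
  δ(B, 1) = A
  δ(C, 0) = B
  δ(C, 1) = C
Testing a few strings:
  '1110' → reject
  '10' → reject
  '1' → reject
  '110' → accept
State roles: A=value ≡ 0 (mod 3); B=value ≡ 1 (mod 3); C=value ≡ 2 (mod 3)
All binary strings representing a multiple of 3 (read in base 2; leading zeros allowed and ε counts as 0)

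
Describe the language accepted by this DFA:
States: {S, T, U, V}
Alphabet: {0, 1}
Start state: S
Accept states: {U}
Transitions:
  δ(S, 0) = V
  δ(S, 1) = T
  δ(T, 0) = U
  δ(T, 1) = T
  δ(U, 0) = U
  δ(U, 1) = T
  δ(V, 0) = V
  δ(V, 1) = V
Testing a few strings:
  '10' → accept
  '0' → reject
  '11' → reject
  '011' → reject
State roles: S=no input read; T=started with 1, last symbol 1; U=started with 1, last symbol 0; V=started with 0 (dead)
All binary strings that start with 1 and end with 0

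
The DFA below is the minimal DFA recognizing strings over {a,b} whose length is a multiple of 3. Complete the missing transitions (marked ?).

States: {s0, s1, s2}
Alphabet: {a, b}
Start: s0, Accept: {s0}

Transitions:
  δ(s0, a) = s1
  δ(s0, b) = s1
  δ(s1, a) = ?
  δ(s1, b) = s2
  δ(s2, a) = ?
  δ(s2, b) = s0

From the language and accept set, identify what each state tracks — s0: length ≡ 0 (mod 3); s1: length ≡ 1 (mod 3); s2: length ≡ 2 (mod 3).
Each missing δ(q, a) is the state matching the new tracked value after reading a.
δ(s1, a) = s2; δ(s2, a) = s0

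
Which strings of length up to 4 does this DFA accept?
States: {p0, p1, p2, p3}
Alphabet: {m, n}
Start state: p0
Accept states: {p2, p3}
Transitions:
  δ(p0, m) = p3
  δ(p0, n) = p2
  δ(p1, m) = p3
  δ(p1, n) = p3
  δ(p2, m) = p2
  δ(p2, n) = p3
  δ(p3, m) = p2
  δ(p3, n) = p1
m, n, mm, nm, nn, mmm, mmn, mnm, mnn, nmm, nmn, nnm, mmmm, mmmn, mmnm, mnmm, mnnm, nmmm, nmmn, nmnm, nnmm, nnmn, nnnm, nnnn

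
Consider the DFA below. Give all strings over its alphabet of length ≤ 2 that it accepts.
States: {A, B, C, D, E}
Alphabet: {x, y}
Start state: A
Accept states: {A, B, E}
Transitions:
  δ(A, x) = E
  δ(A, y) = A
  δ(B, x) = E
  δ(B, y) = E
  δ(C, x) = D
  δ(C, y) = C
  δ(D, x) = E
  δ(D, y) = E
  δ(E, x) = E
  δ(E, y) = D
ε, x, y, xx, yx, yy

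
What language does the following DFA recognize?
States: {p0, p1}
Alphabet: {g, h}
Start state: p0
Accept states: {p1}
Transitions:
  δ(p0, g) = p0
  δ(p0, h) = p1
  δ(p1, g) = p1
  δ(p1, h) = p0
Testing a few strings:
  'g' → reject
  'h' → accept
  'gh' → accept
  'hg' → accept
State roles: p0=even number of h's so far; p1=odd number of h's so far
All strings over {g,h} with an odd number of h's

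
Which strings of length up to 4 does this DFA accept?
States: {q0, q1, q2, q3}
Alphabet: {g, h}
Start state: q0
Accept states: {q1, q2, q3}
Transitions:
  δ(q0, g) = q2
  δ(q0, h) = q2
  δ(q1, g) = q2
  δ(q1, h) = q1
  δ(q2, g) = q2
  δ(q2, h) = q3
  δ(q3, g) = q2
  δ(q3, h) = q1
g, h, gg, gh, hg, hh, ggg, ggh, ghg, ghh, hgg, hgh, hhg, hhh, gggg, gggh, gghg, gghh, ghgg, ghgh, ghhg, ghhh, hggg, hggh, hghg, hghh, hhgg, hhgh, hhhg, hhhh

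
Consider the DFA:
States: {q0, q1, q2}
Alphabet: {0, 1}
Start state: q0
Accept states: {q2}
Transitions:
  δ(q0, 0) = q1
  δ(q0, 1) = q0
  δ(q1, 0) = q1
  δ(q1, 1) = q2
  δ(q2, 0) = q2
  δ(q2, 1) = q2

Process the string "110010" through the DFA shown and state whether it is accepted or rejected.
Processing string "110010":
  q0 --1--> q0
  q0 --1--> q0
  q0 --0--> q1
  q1 --0--> q1
  q1 --1--> q2
  q2 --0--> q2
Final state: q2
Accept states: {q2}
Yes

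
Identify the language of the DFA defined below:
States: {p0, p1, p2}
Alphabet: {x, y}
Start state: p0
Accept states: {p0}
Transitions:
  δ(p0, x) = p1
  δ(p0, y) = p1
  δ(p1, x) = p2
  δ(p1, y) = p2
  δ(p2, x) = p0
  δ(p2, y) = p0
Testing a few strings:
  'yxyx' → reject
  'yyx' → accept
  'xyxx' → reject
  'x' → reject
State roles: p0=length ≡ 0 (mod 3); p1=length ≡ 1 (mod 3); p2=length ≡ 2 (mod 3)
All strings over {x,y} whose length is a multiple of 3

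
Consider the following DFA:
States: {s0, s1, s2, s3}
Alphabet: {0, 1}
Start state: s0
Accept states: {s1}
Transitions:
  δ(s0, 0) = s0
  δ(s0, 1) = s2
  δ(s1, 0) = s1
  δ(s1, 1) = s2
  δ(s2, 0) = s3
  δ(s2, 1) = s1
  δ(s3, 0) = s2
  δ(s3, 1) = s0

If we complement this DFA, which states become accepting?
Complement accept states = All states \ Original accept states
= {s0, s1, s2, s3} \ {s1}
{s0, s2, s3}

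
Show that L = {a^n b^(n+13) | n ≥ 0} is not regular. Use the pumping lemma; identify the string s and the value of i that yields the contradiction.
Assume L is regular with pumping length p. Idea: pumping the a-block breaks the fixed offset of 13.
Choose s = a^p b^(p+13) ∈ L. By the pumping lemma, s = xyz with |xy| ≤ p, |y| > 0, so y = a^k with k ≥ 1. Then xy²z = a^(p+k) b^(p+13). For this to be in L we would need p+13 = (p+k)+13, i.e. k = 0, contradicting k ≥ 1. So xy²z ∉ L.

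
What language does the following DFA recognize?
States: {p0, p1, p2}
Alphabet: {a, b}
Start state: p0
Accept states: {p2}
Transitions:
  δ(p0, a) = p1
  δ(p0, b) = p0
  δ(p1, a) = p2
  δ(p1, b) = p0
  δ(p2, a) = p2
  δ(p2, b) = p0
Testing a few strings:
  'aaba' → reject
  'abb' → reject
  'aa' → accept
  'babb' → reject
State roles: p0=last symbol not a; p1=one trailing a; p2=two trailing a's
All strings over {a,b} ending with aa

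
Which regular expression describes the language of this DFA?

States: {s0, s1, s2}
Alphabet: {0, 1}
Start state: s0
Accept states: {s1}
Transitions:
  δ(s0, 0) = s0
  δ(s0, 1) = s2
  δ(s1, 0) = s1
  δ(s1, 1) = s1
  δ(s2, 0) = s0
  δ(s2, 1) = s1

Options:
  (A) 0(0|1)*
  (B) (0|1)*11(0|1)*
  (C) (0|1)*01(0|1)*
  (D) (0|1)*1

Check each option against the DFA on short strings; one disagreement eliminates an option:
  (A) 0(0|1)*: on '0' the DFA goes s0 → s0 and rejects (s0 ∉ Accept), but the regex matches it → eliminate
  (B) (0|1)*11(0|1)*: agrees with the DFA on every string of length ≤ 6
  (C) (0|1)*01(0|1)*: on '01' the DFA goes s0 → s0 → s2 and rejects (s2 ∉ Accept), but the regex matches it → eliminate
  (D) (0|1)*1: on '1' the DFA goes s0 → s2 and rejects (s2 ∉ Accept), but the regex matches it → eliminate
Only (B) is consistent with the DFA.
(B) (0|1)*11(0|1)*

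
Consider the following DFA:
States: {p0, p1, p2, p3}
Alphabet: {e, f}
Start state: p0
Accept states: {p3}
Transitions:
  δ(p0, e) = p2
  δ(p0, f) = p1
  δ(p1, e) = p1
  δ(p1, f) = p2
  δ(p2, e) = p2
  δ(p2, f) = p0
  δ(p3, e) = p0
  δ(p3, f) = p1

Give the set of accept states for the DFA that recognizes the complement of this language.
Complement accept states = All states \ Original accept states
= {p0, p1, p2, p3} \ {p3}
{p0, p1, p2}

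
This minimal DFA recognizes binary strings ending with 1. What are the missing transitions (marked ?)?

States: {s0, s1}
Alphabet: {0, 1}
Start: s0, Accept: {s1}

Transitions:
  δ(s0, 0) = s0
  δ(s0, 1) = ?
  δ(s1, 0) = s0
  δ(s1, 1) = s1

From the language and accept set, identify what each state tracks — s0: last symbol not 1; s1: last symbol is 1.
Each missing δ(q, a) is the state matching the new tracked value after reading a.
δ(s0, 1) = s1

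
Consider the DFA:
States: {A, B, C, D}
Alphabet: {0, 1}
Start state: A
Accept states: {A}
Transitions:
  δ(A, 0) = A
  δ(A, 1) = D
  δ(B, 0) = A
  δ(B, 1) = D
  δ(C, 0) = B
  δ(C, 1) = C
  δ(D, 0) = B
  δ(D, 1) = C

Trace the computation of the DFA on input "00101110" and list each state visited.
read '0': A → A
  read '0': A → A
  read '1': A → D
  read '0': D → B
  read '1': B → D
  read '1': D → C
  read '1': C → C
  read '0': C → B
A -> A -> A -> D -> B -> D -> C -> C -> B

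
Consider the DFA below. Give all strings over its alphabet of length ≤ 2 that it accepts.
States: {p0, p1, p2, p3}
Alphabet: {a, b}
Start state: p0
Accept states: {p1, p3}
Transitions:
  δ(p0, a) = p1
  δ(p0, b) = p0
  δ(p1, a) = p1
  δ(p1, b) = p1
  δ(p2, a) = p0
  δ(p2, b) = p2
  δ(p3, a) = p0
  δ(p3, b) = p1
a, aa, ab, ba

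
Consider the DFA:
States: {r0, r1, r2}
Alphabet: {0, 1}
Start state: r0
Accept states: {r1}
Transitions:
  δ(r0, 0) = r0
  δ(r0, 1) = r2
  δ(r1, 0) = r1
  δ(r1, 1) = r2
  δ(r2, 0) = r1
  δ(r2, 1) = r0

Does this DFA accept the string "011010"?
Processing string "011010":
  r0 --0--> r0
  r0 --1--> r2
  r2 --1--> r0
  r0 --0--> r0
  r0 --1--> r2
  r2 --0--> r1
Final state: r1
Accept states: {r1}
Yes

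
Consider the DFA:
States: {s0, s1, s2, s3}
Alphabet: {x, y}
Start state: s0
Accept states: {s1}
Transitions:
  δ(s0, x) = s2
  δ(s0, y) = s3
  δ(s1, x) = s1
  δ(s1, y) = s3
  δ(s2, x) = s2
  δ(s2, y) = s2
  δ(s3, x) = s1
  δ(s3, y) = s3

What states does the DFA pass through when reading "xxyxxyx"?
read 'x': s0 → s2
  read 'x': s2 → s2
  read 'y': s2 → s2
  read 'x': s2 → s2
  read 'x': s2 → s2
  read 'y': s2 → s2
  read 'x': s2 → s2
s0 -> s2 -> s2 -> s2 -> s2 -> s2 -> s2 -> s2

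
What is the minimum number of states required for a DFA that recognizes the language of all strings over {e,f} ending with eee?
By Myhill–Nerode, count the distinguishable equivalence classes: 4 classes — one per longest suffix of the input that is a prefix of 'eee' (lengths 0 through 3); only the length-3 class is accepting.
4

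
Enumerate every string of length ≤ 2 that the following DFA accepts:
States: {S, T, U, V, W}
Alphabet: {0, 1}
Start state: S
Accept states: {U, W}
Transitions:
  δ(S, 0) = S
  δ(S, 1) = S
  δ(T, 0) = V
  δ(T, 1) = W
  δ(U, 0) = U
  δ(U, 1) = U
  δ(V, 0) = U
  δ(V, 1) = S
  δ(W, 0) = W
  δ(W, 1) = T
None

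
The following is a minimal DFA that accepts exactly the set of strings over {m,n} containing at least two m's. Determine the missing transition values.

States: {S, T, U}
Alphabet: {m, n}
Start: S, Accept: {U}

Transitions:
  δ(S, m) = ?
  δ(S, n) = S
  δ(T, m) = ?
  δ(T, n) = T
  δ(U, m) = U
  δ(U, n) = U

From the language and accept set, identify what each state tracks — S: zero m's seen; T: one m seen; U: ≥ two m's seen.
Each missing δ(q, a) is the state matching the new tracked value after reading a.
δ(S, m) = T; δ(T, m) = U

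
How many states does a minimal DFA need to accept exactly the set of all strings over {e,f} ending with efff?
By Myhill–Nerode, count the distinguishable equivalence classes: 5 classes — one per longest suffix of the input that is a prefix of 'efff' (lengths 0 through 4); only the length-4 class is accepting.
5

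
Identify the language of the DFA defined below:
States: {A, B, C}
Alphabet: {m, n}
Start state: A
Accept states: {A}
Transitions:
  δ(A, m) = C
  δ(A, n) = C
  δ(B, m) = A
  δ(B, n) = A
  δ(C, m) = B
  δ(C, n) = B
Testing a few strings:
  'mmn' → accept
  'm' → reject
  'mm' → reject
  'mmm' → accept
State roles: A=length ≡ 0 (mod 3); B=length ≡ 2 (mod 3); C=length ≡ 1 (mod 3)
All strings over {m,n} whose length is a multiple of 3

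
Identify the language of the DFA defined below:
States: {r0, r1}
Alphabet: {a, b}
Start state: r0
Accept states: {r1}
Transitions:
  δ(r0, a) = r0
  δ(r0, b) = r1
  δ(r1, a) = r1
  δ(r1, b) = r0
Testing a few strings:
  'b' → accept
  'bab' → reject
  'bba' → reject
  'aa' → reject
State roles: r0=even number of b's so far; r1=odd number of b's so far
All strings over {a,b} with an odd number of b's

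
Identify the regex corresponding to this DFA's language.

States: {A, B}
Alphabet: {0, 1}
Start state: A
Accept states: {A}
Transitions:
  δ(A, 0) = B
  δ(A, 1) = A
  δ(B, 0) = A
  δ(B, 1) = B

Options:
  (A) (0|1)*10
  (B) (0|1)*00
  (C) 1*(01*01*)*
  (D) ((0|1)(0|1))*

Check each option against the DFA on short strings; one disagreement eliminates an option:
  (A) (0|1)*10: on ε the DFA stays in A and accepts (A ∈ Accept), but the regex does not match it → eliminate
  (B) (0|1)*00: on ε the DFA stays in A and accepts (A ∈ Accept), but the regex does not match it → eliminate
  (C) 1*(01*01*)*: agrees with the DFA on every string of length ≤ 6
  (D) ((0|1)(0|1))*: on '1' the DFA goes A → A and accepts (A ∈ Accept), but the regex does not match it → eliminate
Only (C) is consistent with the DFA.
(C) 1*(01*01*)*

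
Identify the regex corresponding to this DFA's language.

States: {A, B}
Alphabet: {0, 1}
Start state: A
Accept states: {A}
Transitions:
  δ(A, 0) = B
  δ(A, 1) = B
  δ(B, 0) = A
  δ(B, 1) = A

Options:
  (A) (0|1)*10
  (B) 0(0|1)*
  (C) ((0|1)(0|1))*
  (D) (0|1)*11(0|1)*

Check each option against the DFA on short strings; one disagreement eliminates an option:
  (A) (0|1)*10: on ε the DFA stays in A and accepts (A ∈ Accept), but the regex does not match it → eliminate
  (B) 0(0|1)*: on ε the DFA stays in A and accepts (A ∈ Accept), but the regex does not match it → eliminate
  (C) ((0|1)(0|1))*: agrees with the DFA on every string of length ≤ 6
  (D) (0|1)*11(0|1)*: on ε the DFA stays in A and accepts (A ∈ Accept), but the regex does not match it → eliminate
Only (C) is consistent with the DFA.
(C) ((0|1)(0|1))*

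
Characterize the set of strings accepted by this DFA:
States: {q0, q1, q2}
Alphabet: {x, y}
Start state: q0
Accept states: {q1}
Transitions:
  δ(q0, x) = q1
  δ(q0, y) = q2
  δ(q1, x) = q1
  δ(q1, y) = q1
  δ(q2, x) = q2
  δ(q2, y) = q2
Testing a few strings:
  'yy' → reject
  'yyy' → reject
  'y' → reject
  'x' → accept
State roles: q0=no input read; q1=started with x; q2=started with y (dead)
All strings over {x,y} starting with x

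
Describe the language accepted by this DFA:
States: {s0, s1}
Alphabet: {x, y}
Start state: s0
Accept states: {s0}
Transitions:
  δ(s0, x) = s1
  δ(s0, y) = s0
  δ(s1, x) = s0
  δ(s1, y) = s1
Testing a few strings:
  'xyx' → accept
  'y' → accept
  'xyy' → reject
  'xx' → accept
State roles: s0=even number of x's so far; s1=odd number of x's so far
All strings over {x,y} with an even number of x's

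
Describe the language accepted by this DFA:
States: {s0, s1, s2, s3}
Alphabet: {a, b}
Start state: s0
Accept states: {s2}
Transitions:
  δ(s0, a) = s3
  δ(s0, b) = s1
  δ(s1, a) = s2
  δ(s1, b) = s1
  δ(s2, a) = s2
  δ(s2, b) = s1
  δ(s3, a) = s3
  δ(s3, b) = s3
Testing a few strings:
  'ab' → reject
  'bba' → accept
  'aa' → reject
  'ba' → accept
State roles: s0=no input read; s1=started with b, last symbol b; s2=started with b, last symbol a; s3=started with a (dead)
All strings over {a,b} that start with b and end with a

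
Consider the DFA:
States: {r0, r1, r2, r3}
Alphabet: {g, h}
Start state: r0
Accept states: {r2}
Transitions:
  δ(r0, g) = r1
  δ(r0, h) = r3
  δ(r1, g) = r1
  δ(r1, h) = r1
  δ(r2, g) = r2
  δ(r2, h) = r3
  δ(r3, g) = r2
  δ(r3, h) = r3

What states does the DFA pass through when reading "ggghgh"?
read 'g': r0 → r1
  read 'g': r1 → r1
  read 'g': r1 → r1
  read 'h': r1 → r1
  read 'g': r1 → r1
  read 'h': r1 → r1
r0 -> r1 -> r1 -> r1 -> r1 -> r1 -> r1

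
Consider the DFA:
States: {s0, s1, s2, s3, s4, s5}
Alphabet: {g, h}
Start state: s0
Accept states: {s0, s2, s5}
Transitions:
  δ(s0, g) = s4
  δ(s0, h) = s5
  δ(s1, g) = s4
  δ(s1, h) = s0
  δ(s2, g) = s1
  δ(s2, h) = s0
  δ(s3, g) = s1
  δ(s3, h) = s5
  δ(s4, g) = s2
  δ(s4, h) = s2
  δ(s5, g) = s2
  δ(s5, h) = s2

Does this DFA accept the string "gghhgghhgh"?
Processing string "gghhgghhgh":
  s0 --g--> s4
  s4 --g--> s2
  s2 --h--> s0
  s0 --h--> s5
  s5 --g--> s2
  s2 --g--> s1
  s1 --h--> s0
  s0 --h--> s5
  s5 --g--> s2
  s2 --h--> s0
Final state: s0
Accept states: {s0, s2, s5}
Yes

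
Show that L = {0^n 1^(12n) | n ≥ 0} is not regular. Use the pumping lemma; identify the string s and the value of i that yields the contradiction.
Assume L is regular with pumping length p. Idea: pumping the 0-block breaks the 1:12 ratio.
Choose s = 0^p 1^(12p) (length 13p ≥ p). By the pumping lemma, s = xyz with |xy| ≤ p, |y| > 0, so y = 0^k with k ≥ 1. Then xy²z = 0^(p+k) 1^(12p). For this to be in L we would need 12p = 12(p+k), i.e. 12k = 0, contradicting k ≥ 1. So xy²z ∉ L.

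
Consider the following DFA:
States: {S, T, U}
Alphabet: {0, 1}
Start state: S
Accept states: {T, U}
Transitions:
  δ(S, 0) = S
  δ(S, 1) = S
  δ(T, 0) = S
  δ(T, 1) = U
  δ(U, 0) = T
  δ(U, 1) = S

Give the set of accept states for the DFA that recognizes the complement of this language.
Complement accept states = All states \ Original accept states
= {S, T, U} \ {T, U}
{S}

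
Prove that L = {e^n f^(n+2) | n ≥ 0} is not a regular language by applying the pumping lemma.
Assume L is regular with pumping length p. Idea: pumping the e-block breaks the fixed offset of 2.
Choose s = e^p f^(p+2) ∈ L. By the pumping lemma, s = xyz with |xy| ≤ p, |y| > 0, so y = e^k with k ≥ 1. Then xy²z = e^(p+k) f^(p+2). For this to be in L we would need p+2 = (p+k)+2, i.e. k = 0, contradicting k ≥ 1. So xy²z ∉ L.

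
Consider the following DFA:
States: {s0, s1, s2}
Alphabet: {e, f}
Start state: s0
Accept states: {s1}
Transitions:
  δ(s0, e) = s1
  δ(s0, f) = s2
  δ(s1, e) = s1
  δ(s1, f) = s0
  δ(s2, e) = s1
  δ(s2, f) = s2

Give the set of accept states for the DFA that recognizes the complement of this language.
Complement accept states = All states \ Original accept states
= {s0, s1, s2} \ {s1}
{s0, s2}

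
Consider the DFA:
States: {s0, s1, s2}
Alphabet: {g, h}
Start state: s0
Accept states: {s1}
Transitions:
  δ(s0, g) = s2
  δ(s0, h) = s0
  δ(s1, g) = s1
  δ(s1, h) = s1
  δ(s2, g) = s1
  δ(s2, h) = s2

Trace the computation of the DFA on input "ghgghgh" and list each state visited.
read 'g': s0 → s2
  read 'h': s2 → s2
  read 'g': s2 → s1
  read 'g': s1 → s1
  read 'h': s1 → s1
  read 'g': s1 → s1
  read 'h': s1 → s1
s0 -> s2 -> s2 -> s1 -> s1 -> s1 -> s1 -> s1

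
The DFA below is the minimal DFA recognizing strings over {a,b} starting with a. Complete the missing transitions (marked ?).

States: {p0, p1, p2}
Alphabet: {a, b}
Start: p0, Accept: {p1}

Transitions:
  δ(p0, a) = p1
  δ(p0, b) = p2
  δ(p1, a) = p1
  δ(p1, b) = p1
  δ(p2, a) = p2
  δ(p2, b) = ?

From the language and accept set, identify what each state tracks — p0: no input read; p1: started with a; p2: started with b (dead).
Each missing δ(q, a) is the state matching the new tracked value after reading a.
δ(p2, b) = p2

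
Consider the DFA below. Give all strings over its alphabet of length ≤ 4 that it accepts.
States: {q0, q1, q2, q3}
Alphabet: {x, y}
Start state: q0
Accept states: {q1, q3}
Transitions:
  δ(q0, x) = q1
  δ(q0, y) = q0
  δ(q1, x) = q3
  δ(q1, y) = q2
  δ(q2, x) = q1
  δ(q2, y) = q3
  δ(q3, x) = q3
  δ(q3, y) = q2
x, xx, yx, xxx, xyx, xyy, yxx, yyx, xxxx, xxyx, xxyy, xyxx, xyyx, yxxx, yxyx, yxyy, yyxx, yyyx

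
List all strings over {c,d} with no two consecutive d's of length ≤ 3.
ε, c, d, cc, cd, dc, ccc, ccd, cdc, dcc, dcd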